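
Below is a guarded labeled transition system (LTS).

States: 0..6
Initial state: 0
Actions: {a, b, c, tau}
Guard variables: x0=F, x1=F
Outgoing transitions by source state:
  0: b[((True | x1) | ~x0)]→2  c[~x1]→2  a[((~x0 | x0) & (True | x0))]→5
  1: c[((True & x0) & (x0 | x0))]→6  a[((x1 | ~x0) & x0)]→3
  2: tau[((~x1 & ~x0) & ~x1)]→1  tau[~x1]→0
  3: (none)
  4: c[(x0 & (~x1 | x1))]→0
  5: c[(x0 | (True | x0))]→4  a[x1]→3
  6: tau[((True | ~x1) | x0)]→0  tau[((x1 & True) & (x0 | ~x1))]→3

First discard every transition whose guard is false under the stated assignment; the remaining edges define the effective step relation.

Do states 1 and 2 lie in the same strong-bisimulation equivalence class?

Answer: NOT BISIMILAR

Working:
Bisimulation quotient by refinement:
  P[0] = {{0,1,2,3,4,5,6}}
  P[1] = {{0},{1,3,4},{2,6},{5}}
  P[2] = {{0},{1,3,4},{2},{5},{6}}
Fixed point at round 3; 5 class(es).
class of 1: {1,3,4}; class of 2: {2}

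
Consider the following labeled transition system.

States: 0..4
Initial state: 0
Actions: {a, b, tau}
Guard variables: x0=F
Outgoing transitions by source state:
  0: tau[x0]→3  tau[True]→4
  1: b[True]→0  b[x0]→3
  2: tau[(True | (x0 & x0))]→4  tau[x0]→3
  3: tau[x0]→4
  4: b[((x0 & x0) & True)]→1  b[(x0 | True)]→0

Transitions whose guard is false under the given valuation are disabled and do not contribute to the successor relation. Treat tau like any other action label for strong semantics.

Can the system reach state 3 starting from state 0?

After dropping false guards: 4 live edges.
L0 = {0}
L1 = {4}  cumulative {0,4}
Reach set: {0,4}

Answer: UNREACHABLE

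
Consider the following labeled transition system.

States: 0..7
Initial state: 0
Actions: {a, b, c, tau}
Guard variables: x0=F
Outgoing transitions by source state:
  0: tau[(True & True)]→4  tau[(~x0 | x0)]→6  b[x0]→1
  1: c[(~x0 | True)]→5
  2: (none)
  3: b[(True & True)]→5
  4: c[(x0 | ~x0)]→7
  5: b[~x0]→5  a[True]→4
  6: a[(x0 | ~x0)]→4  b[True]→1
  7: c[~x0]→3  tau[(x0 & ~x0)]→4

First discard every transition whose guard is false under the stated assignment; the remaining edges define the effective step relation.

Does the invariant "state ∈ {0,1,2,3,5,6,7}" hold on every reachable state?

Answer: INVARIANT VIOLATED at state 4

Analysis:
Safe = {0,1,2,3,5,6,7}
Reach set: {0,1,3,4,5,6,7}
  0: safe
  1: safe
  3: safe
  4: outside
  5: safe
  6: safe
  7: safe
reach 4 via tau — violates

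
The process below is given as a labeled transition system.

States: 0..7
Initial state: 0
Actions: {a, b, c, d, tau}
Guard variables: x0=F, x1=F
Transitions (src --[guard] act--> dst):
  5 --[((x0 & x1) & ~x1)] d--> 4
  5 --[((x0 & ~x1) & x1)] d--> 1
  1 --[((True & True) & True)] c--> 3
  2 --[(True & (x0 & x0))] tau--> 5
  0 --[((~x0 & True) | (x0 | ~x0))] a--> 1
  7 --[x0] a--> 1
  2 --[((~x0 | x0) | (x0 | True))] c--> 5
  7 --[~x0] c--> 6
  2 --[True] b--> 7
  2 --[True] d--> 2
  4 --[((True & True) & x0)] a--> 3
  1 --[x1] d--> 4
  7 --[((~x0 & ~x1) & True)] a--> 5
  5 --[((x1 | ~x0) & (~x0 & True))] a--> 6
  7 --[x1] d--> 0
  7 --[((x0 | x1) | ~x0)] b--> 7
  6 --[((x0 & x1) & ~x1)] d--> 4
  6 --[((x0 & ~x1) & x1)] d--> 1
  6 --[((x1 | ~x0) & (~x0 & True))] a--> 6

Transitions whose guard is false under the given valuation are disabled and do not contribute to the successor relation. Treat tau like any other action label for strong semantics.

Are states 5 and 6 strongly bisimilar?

Compute ~ classes (split until stable):
  P[0] = {{0,1,2,3,4,5,6,7}}
  P[1] = {{0,5,6},{1},{2},{3,4},{7}}
  P[2] = {{0},{1},{2},{3,4},{5,6},{7}}
stable after 3 split(s): 6 block(s)
5∈{5,6}, 6∈{5,6}

Answer: BISIMILAR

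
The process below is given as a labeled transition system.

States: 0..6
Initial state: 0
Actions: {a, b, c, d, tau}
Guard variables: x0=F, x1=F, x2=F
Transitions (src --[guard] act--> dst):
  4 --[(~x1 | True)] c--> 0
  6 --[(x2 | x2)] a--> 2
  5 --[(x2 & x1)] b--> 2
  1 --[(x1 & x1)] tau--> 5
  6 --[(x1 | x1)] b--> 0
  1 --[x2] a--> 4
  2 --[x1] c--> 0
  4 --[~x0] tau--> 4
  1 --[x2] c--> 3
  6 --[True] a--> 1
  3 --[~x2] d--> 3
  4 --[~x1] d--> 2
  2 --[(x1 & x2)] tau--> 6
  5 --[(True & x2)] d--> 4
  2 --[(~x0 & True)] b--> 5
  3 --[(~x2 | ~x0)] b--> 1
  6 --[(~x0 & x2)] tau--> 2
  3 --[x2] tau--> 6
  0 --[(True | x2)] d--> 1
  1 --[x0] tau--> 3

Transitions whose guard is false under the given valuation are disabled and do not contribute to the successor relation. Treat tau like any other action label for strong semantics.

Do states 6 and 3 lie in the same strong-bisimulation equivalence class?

Refine partition for ~:
  round 0: {{0,1,2,3,4,5,6}}
  round 1: {{0},{1,5},{2},{3},{4},{6}}
Fixed point at round 2; 6 class(es).
[6]={6}  [3]={3}

Answer: NOT BISIMILAR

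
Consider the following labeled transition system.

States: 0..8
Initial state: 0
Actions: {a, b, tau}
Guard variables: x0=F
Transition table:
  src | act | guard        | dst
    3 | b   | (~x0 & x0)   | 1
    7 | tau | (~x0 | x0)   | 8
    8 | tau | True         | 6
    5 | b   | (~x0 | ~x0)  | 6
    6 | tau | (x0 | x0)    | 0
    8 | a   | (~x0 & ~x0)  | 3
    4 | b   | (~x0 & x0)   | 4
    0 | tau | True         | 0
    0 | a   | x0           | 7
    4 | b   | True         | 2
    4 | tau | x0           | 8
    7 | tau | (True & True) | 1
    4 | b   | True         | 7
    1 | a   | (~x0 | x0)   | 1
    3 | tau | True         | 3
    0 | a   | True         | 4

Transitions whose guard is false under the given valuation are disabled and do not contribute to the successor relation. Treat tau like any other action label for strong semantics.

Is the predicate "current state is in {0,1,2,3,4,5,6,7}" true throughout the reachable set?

Answer: INVARIANT VIOLATED at state 8

Analysis:
Allowed set {0,1,2,3,4,5,6,7}
Reachable = {0,1,2,3,4,6,7,8}
  0: ✓
  1: ✓
  2: ✓
  3: ✓
  4: ✓
  6: ✓
  7: ✓
  8: outside
counterexample path to 8: a·b·tau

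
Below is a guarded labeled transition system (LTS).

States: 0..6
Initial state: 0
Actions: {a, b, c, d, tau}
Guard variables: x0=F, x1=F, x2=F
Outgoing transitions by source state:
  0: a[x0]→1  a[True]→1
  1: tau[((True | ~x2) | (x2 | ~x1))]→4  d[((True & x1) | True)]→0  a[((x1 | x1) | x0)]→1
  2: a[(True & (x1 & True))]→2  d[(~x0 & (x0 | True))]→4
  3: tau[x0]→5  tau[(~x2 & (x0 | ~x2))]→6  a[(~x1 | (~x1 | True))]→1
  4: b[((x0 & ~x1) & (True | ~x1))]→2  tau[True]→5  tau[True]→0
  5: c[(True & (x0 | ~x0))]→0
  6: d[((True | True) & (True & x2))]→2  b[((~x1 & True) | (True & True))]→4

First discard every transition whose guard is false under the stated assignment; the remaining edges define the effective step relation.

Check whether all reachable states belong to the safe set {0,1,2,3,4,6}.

Inv-set: {0,1,2,3,4,6}
Reachable = {0,1,4,5}
  0: ok
  1: ok
  4: ok
  5: VIOLATES
witness against invariant: a·tau·tau → 5

Answer: INVARIANT VIOLATED at state 5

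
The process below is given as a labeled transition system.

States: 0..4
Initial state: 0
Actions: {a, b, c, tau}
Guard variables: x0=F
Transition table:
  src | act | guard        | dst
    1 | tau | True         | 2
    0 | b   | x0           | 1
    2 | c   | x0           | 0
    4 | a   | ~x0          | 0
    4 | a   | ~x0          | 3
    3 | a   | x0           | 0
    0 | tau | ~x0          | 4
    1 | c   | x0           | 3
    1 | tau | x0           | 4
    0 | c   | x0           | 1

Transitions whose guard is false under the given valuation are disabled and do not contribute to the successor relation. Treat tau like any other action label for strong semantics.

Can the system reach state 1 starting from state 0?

Answer: UNREACHABLE

Trace:
After dropping false guards: 4 live edges.
L0 = {0}
L1 = {4}  cumulative {0,4}
L2 = {3}  cumulative {0,3,4}
R = {0,3,4}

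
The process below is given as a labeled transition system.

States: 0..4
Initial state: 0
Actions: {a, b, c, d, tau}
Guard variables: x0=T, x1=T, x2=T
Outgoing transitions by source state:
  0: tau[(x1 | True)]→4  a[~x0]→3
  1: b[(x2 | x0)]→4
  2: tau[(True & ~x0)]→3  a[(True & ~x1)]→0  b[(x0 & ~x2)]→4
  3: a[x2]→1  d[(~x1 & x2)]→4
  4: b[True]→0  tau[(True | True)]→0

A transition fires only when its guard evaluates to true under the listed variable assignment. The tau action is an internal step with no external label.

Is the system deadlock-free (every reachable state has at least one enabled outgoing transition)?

R = {0,4}
  0: tau→4  [deg 1]
  4: b→0  tau→0  [deg 2]

Answer: DEADLOCK-FREE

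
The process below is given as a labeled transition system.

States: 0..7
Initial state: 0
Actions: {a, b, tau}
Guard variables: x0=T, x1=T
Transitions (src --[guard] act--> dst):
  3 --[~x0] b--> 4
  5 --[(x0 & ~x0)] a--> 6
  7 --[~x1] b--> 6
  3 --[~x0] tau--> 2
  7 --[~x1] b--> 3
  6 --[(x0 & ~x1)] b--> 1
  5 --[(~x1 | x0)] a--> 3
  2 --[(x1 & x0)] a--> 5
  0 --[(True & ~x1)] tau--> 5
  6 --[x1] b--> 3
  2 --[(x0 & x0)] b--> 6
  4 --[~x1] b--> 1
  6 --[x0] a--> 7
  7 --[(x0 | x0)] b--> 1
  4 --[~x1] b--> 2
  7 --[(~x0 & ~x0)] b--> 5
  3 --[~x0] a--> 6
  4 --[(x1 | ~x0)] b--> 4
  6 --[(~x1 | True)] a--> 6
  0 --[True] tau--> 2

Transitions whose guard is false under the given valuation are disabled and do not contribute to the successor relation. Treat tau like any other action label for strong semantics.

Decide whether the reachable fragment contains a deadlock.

Reachable = {0,1,2,3,5,6,7}
  0: tau→2  [1 out]
  1: ∅  [deadlock]
  2: a→5  b→6  [2 out]
  3: ∅  [deadlock]
  5: a→3  [1 out]
  6: a→6  a→7  b→3  [3 out]
  7: b→1  [1 out]
witness 1: tau·b·a·b

Answer: DEADLOCK at state 1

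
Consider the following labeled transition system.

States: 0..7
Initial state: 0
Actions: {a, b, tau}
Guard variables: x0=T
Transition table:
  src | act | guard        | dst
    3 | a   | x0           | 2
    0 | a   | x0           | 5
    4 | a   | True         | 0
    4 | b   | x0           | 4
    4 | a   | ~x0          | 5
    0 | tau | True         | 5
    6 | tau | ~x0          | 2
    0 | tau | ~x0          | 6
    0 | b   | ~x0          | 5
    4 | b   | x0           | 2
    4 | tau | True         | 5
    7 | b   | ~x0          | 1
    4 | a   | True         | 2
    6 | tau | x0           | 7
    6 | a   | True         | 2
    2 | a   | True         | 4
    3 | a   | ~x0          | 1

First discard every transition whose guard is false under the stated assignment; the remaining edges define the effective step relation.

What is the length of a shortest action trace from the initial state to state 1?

Layered search for 1:
  Layer 0: {0}
  Layer 1: {5}
1 never appears.

Answer: UNREACHABLE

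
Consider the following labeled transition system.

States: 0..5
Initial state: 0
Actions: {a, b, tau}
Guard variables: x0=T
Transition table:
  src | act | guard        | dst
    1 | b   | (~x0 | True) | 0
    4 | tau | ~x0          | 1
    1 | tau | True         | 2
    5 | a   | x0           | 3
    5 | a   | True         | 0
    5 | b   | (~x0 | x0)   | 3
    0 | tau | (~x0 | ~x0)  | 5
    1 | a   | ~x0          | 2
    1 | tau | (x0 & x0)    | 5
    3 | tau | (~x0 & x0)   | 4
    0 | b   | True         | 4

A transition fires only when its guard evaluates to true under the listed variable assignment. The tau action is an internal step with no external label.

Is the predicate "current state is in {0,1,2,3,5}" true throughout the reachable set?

Answer: INVARIANT VIOLATED at state 4

Working:
Safe = {0,1,2,3,5}
R = {0,4}
  0: ✓
  4: outside
reach 4 via b — violates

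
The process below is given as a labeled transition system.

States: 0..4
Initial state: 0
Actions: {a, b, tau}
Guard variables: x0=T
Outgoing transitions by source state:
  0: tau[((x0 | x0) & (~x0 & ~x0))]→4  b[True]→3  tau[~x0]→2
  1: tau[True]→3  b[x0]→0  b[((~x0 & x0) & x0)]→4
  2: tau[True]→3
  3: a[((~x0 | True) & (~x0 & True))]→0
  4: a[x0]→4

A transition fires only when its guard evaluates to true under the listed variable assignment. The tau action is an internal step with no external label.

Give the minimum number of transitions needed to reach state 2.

Answer: UNREACHABLE

Trace:
Breadth-first toward 2:
  depth 0: {0}
  depth 1: {3}
2 never appears.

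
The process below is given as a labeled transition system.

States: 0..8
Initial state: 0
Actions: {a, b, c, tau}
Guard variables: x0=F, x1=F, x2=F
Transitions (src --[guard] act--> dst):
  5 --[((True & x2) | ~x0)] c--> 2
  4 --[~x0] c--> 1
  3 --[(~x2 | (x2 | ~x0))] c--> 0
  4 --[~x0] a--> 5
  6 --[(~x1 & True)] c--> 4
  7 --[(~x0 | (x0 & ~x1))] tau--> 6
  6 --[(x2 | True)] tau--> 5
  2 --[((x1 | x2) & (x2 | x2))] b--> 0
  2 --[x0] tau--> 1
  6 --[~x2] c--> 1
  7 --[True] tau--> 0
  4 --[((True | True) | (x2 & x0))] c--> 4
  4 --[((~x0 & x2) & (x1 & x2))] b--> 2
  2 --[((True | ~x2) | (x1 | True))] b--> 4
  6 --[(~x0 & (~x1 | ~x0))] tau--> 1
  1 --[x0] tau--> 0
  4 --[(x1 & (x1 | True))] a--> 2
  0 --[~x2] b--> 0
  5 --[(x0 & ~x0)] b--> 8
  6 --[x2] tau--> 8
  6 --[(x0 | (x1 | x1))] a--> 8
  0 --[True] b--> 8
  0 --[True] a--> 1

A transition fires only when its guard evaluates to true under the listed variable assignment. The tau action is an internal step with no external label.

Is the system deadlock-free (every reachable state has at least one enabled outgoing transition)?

R = {0,1,8}
  0: a→1  b→0  b→8  [3 out]
  1: ∅  [no exit]
  8: ∅  [no exit]
trace reaching 1: a

Answer: DEADLOCK at state 1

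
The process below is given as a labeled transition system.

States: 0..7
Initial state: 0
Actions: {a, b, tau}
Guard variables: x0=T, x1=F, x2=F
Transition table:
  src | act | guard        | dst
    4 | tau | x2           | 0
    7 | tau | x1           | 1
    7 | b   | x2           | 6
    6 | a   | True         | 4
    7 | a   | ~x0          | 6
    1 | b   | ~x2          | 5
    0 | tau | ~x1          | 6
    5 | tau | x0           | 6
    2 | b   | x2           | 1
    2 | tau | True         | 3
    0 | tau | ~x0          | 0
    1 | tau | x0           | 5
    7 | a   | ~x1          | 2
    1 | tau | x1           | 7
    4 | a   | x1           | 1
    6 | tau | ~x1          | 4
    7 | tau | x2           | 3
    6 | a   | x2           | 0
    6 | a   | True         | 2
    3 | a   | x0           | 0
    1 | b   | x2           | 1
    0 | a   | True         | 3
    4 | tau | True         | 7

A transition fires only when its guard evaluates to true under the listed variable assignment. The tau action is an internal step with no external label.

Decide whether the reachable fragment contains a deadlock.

Answer: DEADLOCK-FREE

Trace:
R = {0,2,3,4,6,7}
  0: a→3  tau→6  [2 exit(s)]
  2: tau→3  [1 exit(s)]
  3: a→0  [1 exit(s)]
  4: tau→7  [1 exit(s)]
  6: a→2  a→4  tau→4  [3 exit(s)]
  7: a→2  [1 exit(s)]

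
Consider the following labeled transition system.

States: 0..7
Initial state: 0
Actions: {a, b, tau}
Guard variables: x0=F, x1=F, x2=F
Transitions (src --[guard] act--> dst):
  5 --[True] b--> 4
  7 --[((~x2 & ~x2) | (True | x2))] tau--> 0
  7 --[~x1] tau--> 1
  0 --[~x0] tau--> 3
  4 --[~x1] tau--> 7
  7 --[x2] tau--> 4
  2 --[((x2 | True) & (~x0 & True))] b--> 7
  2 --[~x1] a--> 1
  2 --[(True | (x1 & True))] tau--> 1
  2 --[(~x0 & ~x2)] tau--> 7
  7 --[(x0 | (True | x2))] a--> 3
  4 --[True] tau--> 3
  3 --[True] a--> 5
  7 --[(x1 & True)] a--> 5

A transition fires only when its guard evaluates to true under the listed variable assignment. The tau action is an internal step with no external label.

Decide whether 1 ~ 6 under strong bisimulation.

Answer: BISIMILAR

Working:
Refine partition for ~:
  P[0] = {{0,1,2,3,4,5,6,7}}
  P[1] = {{0,4},{1,6},{2},{3},{5},{7}}
  P[2] = {{0},{1,6},{2},{3},{4},{5},{7}}
stable after 3 split(s): 7 block(s)
class of 1: {1,6}; class of 6: {1,6}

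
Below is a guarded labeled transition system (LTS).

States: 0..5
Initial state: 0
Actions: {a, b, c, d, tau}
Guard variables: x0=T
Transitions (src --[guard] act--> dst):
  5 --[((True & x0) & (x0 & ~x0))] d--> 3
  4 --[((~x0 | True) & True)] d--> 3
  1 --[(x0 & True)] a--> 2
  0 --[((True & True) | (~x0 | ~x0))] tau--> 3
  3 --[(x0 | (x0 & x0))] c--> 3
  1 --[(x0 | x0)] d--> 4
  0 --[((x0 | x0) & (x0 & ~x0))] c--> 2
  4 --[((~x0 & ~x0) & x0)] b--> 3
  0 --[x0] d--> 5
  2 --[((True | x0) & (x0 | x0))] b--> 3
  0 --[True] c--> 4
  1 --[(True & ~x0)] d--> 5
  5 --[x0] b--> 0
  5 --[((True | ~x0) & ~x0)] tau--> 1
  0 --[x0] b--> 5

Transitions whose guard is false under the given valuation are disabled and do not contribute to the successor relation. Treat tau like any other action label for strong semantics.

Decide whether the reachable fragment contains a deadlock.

Reachable = {0,3,4,5}
  0: b→5  c→4  d→5  tau→3  [4 out]
  3: c→3  [1 out]
  4: d→3  [1 out]
  5: b→0  [1 out]

Answer: DEADLOCK-FREE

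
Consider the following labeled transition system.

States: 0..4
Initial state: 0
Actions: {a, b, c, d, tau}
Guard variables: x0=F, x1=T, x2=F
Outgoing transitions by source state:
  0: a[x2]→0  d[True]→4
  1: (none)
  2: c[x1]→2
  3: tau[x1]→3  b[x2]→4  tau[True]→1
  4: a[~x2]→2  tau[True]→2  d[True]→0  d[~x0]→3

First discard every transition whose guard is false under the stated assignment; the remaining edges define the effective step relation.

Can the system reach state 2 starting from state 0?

After dropping false guards: 8 live edges.
L0 = {0}
L1 = {4}  total {0,4}
L2 = {2,3}  total {0,2,3,4}
L3 = {1}  total {0,1,2,3,4}
R = {0,1,2,3,4}
witness 2: d·a

Answer: REACHABLE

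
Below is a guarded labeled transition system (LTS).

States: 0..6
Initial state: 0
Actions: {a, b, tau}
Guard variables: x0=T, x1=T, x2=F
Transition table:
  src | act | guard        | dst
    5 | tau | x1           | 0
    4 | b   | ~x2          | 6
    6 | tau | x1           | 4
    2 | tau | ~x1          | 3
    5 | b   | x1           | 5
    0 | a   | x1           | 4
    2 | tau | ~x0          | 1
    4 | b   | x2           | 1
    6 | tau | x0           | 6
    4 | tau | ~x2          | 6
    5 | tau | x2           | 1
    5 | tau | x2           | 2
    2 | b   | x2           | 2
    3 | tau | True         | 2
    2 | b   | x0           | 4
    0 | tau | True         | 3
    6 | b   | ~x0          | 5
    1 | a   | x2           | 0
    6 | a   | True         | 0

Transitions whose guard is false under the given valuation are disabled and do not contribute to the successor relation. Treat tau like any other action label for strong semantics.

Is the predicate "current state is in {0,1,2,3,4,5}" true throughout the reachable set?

Inv-set: {0,1,2,3,4,5}
Reachable = {0,2,3,4,6}
  0: ok
  2: ok
  3: ok
  4: ok
  6: outside
reach 6 via a·b — violates

Answer: INVARIANT VIOLATED at state 6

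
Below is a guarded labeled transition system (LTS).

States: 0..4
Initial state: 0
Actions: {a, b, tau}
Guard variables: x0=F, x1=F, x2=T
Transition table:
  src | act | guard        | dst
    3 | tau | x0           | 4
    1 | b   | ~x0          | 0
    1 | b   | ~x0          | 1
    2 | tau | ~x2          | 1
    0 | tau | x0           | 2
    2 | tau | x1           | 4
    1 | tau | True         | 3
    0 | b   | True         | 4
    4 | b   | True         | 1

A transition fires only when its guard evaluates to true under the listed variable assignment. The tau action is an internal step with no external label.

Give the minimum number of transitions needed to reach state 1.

Answer: 2

Trace:
Layered search for 1:
  Layer 0: {0}
  Layer 1: {4}
  Layer 2: {1}
1 enters at depth 2; path b·b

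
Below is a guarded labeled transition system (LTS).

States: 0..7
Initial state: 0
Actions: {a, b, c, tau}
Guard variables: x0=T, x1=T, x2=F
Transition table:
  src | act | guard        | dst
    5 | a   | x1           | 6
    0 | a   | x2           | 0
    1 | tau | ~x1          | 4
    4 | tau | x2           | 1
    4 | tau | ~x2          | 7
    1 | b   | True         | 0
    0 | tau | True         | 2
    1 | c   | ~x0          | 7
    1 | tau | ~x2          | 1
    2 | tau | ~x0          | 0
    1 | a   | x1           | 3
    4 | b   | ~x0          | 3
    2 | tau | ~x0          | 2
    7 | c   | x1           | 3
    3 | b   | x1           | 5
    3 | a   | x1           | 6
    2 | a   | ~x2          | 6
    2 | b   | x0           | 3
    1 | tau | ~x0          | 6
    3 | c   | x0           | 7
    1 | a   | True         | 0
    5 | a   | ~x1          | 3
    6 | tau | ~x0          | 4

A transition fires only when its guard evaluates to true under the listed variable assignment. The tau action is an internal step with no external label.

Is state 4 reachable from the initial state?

Guard filter leaves 13 enabled edge(s).
depth 0: {0}
depth 1: {2}  total {0,2}
depth 2: {3,6}  total {0,2,3,6}
depth 3: {5,7}  total {0,2,3,5,6,7}
Reachable = {0,2,3,5,6,7}

Answer: UNREACHABLE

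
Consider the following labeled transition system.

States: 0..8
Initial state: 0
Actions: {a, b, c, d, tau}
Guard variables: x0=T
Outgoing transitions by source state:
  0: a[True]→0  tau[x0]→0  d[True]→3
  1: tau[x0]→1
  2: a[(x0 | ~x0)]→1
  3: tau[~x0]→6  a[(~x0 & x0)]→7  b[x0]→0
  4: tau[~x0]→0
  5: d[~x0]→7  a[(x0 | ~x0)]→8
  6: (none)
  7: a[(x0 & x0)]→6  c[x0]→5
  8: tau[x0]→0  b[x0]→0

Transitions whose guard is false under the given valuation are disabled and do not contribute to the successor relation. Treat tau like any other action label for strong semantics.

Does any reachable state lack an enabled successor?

Answer: DEADLOCK-FREE

Working:
R = {0,3}
  0: a→0  d→3  tau→0  [deg 3]
  3: b→0  [deg 1]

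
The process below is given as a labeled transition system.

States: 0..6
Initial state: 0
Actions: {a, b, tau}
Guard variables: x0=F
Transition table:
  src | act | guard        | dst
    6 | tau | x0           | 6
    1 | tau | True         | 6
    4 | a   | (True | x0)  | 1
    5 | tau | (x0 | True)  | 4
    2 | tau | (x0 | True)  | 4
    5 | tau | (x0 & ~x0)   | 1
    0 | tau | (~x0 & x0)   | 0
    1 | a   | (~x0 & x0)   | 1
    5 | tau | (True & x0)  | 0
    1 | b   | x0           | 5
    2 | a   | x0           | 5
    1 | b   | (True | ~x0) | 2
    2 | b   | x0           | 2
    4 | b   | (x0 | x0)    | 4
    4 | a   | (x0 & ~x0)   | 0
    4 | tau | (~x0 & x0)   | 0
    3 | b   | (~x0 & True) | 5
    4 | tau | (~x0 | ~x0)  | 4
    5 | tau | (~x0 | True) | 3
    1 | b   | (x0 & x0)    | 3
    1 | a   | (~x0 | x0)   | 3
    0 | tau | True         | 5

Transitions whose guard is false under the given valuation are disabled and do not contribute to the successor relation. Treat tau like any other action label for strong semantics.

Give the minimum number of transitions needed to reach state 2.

Answer: 4

Working:
Layered search for 2:
  Layer 0: {0}
  Layer 1: {5}
  Layer 2: {3,4}
  Layer 3: {1}
  Layer 4: {2,6}
first hit 2 at d=4 via tau·tau·a·b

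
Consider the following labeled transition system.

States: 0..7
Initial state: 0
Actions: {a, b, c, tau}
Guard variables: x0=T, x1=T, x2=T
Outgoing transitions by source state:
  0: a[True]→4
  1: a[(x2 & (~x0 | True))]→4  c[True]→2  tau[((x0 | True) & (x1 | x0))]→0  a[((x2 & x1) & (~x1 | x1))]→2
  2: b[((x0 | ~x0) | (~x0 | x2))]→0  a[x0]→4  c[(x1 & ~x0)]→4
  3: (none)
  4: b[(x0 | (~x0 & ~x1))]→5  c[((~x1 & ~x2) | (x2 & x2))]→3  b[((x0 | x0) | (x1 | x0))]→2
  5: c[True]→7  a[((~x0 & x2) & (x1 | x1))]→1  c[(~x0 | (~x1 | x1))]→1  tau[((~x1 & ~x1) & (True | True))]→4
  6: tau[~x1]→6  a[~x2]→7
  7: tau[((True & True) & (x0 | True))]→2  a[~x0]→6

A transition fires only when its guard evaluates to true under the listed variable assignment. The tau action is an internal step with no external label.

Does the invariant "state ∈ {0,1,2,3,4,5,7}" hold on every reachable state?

Answer: INVARIANT HOLDS

Analysis:
Inv-set: {0,1,2,3,4,5,7}
Reach set: {0,1,2,3,4,5,7}
  0: ✓
  1: ✓
  2: ✓
  3: ✓
  4: ✓
  5: ✓
  7: ✓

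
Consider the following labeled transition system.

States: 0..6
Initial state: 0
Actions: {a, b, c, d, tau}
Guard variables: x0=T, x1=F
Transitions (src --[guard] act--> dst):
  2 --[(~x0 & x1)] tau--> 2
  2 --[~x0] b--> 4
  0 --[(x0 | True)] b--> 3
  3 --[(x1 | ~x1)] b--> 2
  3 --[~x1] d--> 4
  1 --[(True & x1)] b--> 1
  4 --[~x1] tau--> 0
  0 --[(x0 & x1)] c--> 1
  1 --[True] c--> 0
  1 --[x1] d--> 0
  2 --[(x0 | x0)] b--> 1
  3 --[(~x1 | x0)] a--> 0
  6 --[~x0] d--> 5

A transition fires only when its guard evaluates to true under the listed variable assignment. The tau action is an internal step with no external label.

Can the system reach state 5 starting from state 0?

Answer: UNREACHABLE

Trace:
7 transition(s) survive guard evaluation.
Layer 0: {0}
Layer 1: {3}  total {0,3}
Layer 2: {2,4}  total {0,2,3,4}
Layer 3: {1}  total {0,1,2,3,4}
R = {0,1,2,3,4}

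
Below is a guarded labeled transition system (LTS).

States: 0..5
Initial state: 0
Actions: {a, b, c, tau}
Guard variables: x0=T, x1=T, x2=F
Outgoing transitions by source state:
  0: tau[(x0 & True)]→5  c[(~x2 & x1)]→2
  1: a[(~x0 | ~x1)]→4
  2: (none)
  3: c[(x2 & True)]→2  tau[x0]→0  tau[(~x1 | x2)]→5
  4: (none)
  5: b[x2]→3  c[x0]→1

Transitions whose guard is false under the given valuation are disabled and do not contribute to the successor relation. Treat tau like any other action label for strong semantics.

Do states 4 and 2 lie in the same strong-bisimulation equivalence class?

Answer: BISIMILAR

Working:
Refine partition for ~:
  P[0] = {{0,1,2,3,4,5}}
  P[1] = {{0},{1,2,4},{3},{5}}
stable after 2 split(s): 4 block(s)
[4]={1,2,4}  [2]={1,2,4}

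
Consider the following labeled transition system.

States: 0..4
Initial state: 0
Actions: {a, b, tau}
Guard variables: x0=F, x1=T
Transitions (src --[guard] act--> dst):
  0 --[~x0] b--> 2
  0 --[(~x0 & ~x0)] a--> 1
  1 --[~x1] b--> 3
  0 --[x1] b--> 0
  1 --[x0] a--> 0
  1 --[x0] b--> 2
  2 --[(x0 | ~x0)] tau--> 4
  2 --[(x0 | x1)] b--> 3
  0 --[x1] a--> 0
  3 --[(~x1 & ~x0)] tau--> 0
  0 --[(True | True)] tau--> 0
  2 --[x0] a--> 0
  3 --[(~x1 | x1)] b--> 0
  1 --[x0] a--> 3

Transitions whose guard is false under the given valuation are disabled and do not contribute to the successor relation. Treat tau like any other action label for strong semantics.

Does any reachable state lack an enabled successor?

Reach set: {0,1,2,3,4}
  0: a→0  a→1  b→0  b→2  tau→0  [5 out]
  1: ∅  [deadlock]
  2: b→3  tau→4  [2 out]
  3: b→0  [1 out]
  4: ∅  [deadlock]
witness 1: a

Answer: DEADLOCK at state 1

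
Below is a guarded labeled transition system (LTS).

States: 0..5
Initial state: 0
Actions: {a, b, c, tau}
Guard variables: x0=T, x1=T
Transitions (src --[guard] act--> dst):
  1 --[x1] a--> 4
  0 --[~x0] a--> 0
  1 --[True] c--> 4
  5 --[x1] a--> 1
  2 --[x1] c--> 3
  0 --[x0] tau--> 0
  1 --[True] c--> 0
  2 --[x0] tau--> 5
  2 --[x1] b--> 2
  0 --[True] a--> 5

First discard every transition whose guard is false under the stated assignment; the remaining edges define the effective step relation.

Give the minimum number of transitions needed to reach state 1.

Answer: 2

Trace:
BFS to 1:
  L0 = {0}
  L1 = {5}
  L2 = {1}
first hit 1 at d=2 via a·a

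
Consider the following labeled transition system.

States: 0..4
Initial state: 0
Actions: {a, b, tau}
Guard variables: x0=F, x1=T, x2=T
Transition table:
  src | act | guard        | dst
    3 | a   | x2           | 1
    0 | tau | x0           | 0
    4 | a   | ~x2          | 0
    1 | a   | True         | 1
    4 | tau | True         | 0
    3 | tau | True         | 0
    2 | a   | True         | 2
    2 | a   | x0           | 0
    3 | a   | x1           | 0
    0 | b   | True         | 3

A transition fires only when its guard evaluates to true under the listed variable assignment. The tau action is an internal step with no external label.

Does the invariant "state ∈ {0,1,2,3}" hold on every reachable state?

Allowed set {0,1,2,3}
Reach set: {0,1,3}
  0: safe
  1: safe
  3: safe

Answer: INVARIANT HOLDS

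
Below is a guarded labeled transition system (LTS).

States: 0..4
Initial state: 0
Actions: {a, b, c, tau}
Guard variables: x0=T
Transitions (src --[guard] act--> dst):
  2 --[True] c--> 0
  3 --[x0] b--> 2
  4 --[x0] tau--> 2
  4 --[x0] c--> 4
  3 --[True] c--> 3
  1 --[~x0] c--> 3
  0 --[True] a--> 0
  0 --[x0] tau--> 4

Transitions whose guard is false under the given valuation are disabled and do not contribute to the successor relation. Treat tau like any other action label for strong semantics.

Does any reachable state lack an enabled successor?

Answer: DEADLOCK-FREE

Trace:
R = {0,2,4}
  0: a→0  tau→4  [2 exit(s)]
  2: c→0  [1 exit(s)]
  4: c→4  tau→2  [2 exit(s)]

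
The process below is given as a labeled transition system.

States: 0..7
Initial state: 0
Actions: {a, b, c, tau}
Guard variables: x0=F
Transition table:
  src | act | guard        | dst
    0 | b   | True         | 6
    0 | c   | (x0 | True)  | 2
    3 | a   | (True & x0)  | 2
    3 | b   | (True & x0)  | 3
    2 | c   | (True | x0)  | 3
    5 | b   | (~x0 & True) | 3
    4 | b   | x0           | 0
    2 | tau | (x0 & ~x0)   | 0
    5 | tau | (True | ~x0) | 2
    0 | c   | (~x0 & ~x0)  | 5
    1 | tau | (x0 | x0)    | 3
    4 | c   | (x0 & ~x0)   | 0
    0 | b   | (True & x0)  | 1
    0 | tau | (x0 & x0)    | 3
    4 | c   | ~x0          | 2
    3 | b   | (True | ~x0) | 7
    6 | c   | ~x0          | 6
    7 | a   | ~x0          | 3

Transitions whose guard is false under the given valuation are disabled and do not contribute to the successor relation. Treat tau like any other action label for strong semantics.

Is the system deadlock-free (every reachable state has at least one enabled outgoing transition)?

Reachable = {0,2,3,5,6,7}
  0: b→6  c→2  c→5  [deg 3]
  2: c→3  [deg 1]
  3: b→7  [deg 1]
  5: b→3  tau→2  [deg 2]
  6: c→6  [deg 1]
  7: a→3  [deg 1]

Answer: DEADLOCK-FREE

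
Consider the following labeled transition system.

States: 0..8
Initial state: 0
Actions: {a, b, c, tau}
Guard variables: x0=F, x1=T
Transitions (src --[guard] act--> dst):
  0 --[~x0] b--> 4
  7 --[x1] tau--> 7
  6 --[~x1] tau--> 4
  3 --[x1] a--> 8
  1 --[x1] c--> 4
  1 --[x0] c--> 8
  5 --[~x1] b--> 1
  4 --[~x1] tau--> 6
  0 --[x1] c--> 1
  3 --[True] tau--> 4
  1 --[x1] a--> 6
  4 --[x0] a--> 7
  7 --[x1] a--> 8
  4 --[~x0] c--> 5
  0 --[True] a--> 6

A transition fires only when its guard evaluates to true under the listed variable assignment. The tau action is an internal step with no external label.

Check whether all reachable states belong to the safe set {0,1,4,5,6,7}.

Allowed set {0,1,4,5,6,7}
R = {0,1,4,5,6}
  0: ✓
  1: ✓
  4: ✓
  5: ✓
  6: ✓

Answer: INVARIANT HOLDS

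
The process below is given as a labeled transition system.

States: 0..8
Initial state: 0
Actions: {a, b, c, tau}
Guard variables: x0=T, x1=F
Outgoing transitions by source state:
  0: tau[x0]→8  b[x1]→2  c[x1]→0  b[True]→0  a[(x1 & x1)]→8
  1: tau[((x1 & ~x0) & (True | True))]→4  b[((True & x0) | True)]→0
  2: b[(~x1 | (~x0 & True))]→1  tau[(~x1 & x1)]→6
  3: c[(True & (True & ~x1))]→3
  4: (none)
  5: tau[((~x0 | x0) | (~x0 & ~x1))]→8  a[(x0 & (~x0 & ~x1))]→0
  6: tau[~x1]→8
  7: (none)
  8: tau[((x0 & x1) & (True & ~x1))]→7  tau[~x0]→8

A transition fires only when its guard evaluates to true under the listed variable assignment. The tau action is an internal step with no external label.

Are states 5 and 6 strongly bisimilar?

Bisimulation quotient by refinement:
  π0 = {{0,1,2,3,4,5,6,7,8}}
  π1 = {{0},{1,2},{3},{4,7,8},{5,6}}
  π2 = {{0},{1},{2},{3},{4,7,8},{5,6}}
stable after 3 split(s): 6 block(s)
[5]={5,6}  [6]={5,6}

Answer: BISIMILAR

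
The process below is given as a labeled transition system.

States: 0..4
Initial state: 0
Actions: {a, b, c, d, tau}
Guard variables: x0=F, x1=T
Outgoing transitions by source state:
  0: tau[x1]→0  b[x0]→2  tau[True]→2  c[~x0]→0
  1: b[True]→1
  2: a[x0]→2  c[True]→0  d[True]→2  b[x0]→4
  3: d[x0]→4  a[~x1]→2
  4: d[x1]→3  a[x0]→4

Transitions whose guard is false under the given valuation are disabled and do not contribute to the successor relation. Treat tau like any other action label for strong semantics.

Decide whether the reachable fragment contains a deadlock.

Answer: DEADLOCK-FREE

Working:
Reachable = {0,2}
  0: c→0  tau→0  tau→2  [3 exit(s)]
  2: c→0  d→2  [2 exit(s)]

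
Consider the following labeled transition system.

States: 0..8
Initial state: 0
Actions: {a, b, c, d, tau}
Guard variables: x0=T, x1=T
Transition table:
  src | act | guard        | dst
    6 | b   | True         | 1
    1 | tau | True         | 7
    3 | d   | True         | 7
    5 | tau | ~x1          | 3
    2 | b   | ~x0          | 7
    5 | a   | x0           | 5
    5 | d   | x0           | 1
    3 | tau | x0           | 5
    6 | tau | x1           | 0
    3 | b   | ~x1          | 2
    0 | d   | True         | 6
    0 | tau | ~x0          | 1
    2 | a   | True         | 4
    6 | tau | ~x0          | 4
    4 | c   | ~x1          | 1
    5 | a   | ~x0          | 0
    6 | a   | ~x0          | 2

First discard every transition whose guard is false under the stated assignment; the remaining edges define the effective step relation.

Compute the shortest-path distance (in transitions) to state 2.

Answer: UNREACHABLE

Trace:
BFS to 2:
  depth 0: {0}
  depth 1: {6}
  depth 2: {1}
  depth 3: {7}
2 never appears.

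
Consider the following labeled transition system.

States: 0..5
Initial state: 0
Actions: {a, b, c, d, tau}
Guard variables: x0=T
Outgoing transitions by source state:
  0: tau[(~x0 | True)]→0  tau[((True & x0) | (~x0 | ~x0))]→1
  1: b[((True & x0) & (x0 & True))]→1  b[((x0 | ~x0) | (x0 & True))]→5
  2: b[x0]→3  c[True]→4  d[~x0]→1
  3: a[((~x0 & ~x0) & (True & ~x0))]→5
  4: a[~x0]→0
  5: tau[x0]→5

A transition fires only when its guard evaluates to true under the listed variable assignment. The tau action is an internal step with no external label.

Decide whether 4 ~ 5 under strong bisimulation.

Answer: NOT BISIMILAR

Working:
Bisimulation quotient by refinement:
  round 0: {{0,1,2,3,4,5}}
  round 1: {{0,5},{1},{2},{3,4}}
  round 2: {{0},{1},{2},{3,4},{5}}
stable after 3 split(s): 5 block(s)
[4]={3,4}  [5]={5}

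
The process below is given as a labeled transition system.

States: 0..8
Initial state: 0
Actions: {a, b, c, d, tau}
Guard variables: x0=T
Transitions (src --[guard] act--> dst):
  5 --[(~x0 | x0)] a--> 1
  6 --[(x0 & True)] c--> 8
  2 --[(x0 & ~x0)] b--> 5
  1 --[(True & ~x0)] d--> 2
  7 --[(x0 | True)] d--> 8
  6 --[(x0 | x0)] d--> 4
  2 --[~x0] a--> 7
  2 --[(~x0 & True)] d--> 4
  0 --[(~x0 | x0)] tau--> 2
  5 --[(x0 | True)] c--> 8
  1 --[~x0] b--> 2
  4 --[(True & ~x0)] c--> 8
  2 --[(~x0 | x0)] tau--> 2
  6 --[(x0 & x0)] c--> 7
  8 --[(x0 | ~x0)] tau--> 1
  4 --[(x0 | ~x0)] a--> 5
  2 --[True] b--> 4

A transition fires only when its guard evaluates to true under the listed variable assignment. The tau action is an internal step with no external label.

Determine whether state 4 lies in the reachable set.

After dropping false guards: 11 live edges.
depth 0: {0}
depth 1: {2}  total {0,2}
depth 2: {4}  total {0,2,4}
depth 3: {5}  total {0,2,4,5}
depth 4: {1,8}  total {0,1,2,4,5,8}
R = {0,1,2,4,5,8}
Path to 4: tau·b

Answer: REACHABLE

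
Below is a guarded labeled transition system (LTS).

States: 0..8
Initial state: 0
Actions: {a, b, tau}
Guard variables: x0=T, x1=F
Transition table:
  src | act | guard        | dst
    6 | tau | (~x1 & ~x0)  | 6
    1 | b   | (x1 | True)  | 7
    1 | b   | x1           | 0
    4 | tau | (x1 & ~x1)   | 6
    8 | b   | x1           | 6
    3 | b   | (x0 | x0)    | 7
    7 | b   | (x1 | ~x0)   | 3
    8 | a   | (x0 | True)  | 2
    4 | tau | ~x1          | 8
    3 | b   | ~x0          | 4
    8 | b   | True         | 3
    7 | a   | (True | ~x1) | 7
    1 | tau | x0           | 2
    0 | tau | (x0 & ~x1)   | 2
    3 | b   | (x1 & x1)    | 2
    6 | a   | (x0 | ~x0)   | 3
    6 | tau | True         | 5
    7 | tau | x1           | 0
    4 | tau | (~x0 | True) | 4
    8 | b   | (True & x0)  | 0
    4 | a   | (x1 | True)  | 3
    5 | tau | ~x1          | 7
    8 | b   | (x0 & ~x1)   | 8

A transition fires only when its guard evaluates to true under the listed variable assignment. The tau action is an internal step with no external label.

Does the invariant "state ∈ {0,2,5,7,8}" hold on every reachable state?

Answer: INVARIANT HOLDS

Working:
Safe = {0,2,5,7,8}
Reach set: {0,2}
  0: ok
  2: ok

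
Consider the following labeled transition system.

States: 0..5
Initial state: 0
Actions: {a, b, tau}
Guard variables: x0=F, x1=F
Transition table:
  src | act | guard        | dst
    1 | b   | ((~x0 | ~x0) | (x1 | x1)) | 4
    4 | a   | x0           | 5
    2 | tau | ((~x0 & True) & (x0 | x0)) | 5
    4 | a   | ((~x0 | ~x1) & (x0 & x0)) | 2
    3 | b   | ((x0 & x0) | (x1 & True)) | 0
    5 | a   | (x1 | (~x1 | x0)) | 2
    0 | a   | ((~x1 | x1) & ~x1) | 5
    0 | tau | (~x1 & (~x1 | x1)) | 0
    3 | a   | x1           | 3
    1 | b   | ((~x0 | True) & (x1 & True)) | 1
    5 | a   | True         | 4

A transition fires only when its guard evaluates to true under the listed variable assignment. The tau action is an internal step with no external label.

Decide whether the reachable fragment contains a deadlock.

Reach set: {0,2,4,5}
  0: a→5  tau→0  [deg 2]
  2: ∅  [no exit]
  4: ∅  [no exit]
  5: a→2  a→4  [deg 2]
witness 2: a·a

Answer: DEADLOCK at state 2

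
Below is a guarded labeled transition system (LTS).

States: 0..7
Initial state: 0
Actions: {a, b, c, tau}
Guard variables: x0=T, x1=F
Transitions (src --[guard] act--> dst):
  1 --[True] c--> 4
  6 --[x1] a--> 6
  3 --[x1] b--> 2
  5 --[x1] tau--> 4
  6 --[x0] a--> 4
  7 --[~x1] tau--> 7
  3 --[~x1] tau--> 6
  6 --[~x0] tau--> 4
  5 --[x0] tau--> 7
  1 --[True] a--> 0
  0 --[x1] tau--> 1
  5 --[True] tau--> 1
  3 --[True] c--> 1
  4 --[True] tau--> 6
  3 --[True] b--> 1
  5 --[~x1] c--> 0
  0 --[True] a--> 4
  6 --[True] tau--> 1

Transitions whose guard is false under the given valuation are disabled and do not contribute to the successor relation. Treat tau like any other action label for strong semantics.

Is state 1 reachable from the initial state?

Answer: REACHABLE

Trace:
After dropping false guards: 13 live edges.
depth 0: {0}
depth 1: {4}  now seen {0,4}
depth 2: {6}  now seen {0,4,6}
depth 3: {1}  now seen {0,1,4,6}
Reachable = {0,1,4,6}
witness 1: a·tau·tau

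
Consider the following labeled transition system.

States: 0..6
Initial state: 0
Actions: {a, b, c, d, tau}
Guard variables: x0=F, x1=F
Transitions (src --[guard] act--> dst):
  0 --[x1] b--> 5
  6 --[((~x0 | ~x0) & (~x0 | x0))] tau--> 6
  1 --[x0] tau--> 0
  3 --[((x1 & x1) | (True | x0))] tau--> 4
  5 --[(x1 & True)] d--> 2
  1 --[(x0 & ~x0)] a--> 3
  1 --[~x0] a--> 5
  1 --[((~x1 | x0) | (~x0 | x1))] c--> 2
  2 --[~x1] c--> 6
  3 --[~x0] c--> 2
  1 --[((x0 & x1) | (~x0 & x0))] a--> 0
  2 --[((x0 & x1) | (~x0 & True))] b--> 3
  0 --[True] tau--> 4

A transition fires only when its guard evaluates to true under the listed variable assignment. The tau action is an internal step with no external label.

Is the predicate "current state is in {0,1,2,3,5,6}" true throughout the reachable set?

Answer: INVARIANT VIOLATED at state 4

Trace:
Safe = {0,1,2,3,5,6}
R = {0,4}
  0: safe
  4: ✗ unsafe
reach 4 via tau — violates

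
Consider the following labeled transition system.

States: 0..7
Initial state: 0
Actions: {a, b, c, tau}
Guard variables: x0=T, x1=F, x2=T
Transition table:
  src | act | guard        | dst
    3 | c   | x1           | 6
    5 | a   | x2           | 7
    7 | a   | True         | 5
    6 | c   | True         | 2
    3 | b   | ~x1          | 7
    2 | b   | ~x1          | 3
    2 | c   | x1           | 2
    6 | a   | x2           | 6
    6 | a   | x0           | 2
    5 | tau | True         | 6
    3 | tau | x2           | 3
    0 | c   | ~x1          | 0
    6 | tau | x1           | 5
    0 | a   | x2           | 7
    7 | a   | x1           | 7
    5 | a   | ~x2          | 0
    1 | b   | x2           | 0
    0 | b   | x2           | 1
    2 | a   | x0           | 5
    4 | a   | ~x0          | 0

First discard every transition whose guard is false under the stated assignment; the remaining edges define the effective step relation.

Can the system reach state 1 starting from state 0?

After dropping false guards: 14 live edges.
depth 0: {0}
depth 1: {1,7}  cumulative {0,1,7}
depth 2: {5}  cumulative {0,1,5,7}
depth 3: {6}  cumulative {0,1,5,6,7}
depth 4: {2}  cumulative {0,1,2,5,6,7}
depth 5: {3}  cumulative {0,1,2,3,5,6,7}
Reachable = {0,1,2,3,5,6,7}
witness 1: b

Answer: REACHABLE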